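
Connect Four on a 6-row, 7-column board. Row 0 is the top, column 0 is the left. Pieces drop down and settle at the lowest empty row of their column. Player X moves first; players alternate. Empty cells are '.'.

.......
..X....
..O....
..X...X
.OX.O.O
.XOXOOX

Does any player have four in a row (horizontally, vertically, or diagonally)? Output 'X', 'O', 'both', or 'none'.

none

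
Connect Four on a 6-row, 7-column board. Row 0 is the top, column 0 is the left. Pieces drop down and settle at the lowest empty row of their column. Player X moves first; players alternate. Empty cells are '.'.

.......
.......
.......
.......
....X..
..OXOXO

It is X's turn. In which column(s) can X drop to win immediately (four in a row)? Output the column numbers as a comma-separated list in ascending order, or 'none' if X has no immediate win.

Answer: none

Derivation:
col 0: drop X → no win
col 1: drop X → no win
col 2: drop X → no win
col 3: drop X → no win
col 4: drop X → no win
col 5: drop X → no win
col 6: drop X → no win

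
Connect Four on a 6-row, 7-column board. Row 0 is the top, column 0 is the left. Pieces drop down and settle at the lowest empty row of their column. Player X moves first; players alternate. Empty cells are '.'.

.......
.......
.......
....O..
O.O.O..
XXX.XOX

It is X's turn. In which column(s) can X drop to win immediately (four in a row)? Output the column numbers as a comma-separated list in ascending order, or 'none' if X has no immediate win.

Answer: 3

Derivation:
col 0: drop X → no win
col 1: drop X → no win
col 2: drop X → no win
col 3: drop X → WIN!
col 4: drop X → no win
col 5: drop X → no win
col 6: drop X → no win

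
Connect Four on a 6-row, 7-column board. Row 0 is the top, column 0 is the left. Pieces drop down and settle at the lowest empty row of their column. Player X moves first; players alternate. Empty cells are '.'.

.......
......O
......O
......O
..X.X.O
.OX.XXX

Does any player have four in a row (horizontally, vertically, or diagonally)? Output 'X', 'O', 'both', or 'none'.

O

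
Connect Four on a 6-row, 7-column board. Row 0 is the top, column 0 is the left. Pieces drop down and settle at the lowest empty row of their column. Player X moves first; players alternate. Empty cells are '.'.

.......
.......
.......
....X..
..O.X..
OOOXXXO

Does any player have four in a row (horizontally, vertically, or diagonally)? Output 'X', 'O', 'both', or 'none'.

none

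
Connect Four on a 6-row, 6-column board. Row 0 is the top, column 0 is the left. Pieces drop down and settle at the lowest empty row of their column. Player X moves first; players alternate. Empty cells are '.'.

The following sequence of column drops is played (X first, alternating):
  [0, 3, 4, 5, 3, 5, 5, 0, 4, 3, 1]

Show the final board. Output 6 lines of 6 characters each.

Move 1: X drops in col 0, lands at row 5
Move 2: O drops in col 3, lands at row 5
Move 3: X drops in col 4, lands at row 5
Move 4: O drops in col 5, lands at row 5
Move 5: X drops in col 3, lands at row 4
Move 6: O drops in col 5, lands at row 4
Move 7: X drops in col 5, lands at row 3
Move 8: O drops in col 0, lands at row 4
Move 9: X drops in col 4, lands at row 4
Move 10: O drops in col 3, lands at row 3
Move 11: X drops in col 1, lands at row 5

Answer: ......
......
......
...O.X
O..XXO
XX.OXO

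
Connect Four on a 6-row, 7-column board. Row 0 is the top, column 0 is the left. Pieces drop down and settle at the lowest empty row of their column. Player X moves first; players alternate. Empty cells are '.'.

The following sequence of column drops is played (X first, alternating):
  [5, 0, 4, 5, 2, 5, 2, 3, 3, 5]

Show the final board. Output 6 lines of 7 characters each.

Answer: .......
.......
.....O.
.....O.
..XX.O.
O.XOXX.

Derivation:
Move 1: X drops in col 5, lands at row 5
Move 2: O drops in col 0, lands at row 5
Move 3: X drops in col 4, lands at row 5
Move 4: O drops in col 5, lands at row 4
Move 5: X drops in col 2, lands at row 5
Move 6: O drops in col 5, lands at row 3
Move 7: X drops in col 2, lands at row 4
Move 8: O drops in col 3, lands at row 5
Move 9: X drops in col 3, lands at row 4
Move 10: O drops in col 5, lands at row 2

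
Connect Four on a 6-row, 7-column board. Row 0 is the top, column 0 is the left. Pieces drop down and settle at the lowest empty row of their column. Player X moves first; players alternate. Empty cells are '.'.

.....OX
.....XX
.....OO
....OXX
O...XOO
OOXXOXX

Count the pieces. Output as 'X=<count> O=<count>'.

X=10 O=10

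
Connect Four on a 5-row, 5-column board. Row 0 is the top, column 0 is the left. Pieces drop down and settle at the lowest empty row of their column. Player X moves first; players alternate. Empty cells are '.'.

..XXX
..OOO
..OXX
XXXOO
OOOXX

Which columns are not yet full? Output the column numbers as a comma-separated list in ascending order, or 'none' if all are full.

Answer: 0,1

Derivation:
col 0: top cell = '.' → open
col 1: top cell = '.' → open
col 2: top cell = 'X' → FULL
col 3: top cell = 'X' → FULL
col 4: top cell = 'X' → FULL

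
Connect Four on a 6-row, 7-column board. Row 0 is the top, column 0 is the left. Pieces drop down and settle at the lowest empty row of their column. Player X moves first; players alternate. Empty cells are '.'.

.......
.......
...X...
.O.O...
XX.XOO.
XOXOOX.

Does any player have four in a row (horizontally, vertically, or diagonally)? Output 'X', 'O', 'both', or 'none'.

none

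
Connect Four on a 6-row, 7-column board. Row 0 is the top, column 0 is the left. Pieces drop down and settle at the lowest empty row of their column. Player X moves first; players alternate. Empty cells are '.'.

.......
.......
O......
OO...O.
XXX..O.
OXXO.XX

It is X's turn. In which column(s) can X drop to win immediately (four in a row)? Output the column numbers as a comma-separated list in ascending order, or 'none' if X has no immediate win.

Answer: 3

Derivation:
col 0: drop X → no win
col 1: drop X → no win
col 2: drop X → no win
col 3: drop X → WIN!
col 4: drop X → no win
col 5: drop X → no win
col 6: drop X → no win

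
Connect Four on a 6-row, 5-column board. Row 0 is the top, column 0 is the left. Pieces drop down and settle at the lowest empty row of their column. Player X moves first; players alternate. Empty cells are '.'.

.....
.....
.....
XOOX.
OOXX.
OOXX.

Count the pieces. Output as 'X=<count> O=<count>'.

X=6 O=6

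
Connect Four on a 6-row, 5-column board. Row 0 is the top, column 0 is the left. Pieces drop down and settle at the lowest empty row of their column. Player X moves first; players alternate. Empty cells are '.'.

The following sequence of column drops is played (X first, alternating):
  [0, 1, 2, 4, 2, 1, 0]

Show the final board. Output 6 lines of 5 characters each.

Move 1: X drops in col 0, lands at row 5
Move 2: O drops in col 1, lands at row 5
Move 3: X drops in col 2, lands at row 5
Move 4: O drops in col 4, lands at row 5
Move 5: X drops in col 2, lands at row 4
Move 6: O drops in col 1, lands at row 4
Move 7: X drops in col 0, lands at row 4

Answer: .....
.....
.....
.....
XOX..
XOX.O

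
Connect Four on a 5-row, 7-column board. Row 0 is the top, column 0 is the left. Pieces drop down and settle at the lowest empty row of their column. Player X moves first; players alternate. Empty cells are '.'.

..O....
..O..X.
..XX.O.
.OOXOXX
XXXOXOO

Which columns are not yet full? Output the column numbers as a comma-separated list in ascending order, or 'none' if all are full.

Answer: 0,1,3,4,5,6

Derivation:
col 0: top cell = '.' → open
col 1: top cell = '.' → open
col 2: top cell = 'O' → FULL
col 3: top cell = '.' → open
col 4: top cell = '.' → open
col 5: top cell = '.' → open
col 6: top cell = '.' → open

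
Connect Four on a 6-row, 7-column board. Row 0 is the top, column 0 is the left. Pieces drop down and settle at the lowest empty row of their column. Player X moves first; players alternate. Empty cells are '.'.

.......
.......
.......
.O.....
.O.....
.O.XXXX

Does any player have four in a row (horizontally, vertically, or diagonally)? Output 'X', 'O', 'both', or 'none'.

X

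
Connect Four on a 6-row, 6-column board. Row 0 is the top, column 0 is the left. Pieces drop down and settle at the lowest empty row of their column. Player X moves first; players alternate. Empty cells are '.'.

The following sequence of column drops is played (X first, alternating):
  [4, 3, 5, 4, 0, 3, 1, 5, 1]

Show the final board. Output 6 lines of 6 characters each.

Move 1: X drops in col 4, lands at row 5
Move 2: O drops in col 3, lands at row 5
Move 3: X drops in col 5, lands at row 5
Move 4: O drops in col 4, lands at row 4
Move 5: X drops in col 0, lands at row 5
Move 6: O drops in col 3, lands at row 4
Move 7: X drops in col 1, lands at row 5
Move 8: O drops in col 5, lands at row 4
Move 9: X drops in col 1, lands at row 4

Answer: ......
......
......
......
.X.OOO
XX.OXX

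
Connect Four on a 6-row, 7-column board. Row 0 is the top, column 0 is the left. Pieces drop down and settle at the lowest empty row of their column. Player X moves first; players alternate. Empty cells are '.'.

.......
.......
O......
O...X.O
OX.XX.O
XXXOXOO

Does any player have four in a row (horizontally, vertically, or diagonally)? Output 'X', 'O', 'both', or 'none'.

none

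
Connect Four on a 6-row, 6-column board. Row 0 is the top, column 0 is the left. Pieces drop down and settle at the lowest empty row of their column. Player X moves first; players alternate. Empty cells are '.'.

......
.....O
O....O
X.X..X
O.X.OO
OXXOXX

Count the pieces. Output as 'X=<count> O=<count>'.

X=8 O=8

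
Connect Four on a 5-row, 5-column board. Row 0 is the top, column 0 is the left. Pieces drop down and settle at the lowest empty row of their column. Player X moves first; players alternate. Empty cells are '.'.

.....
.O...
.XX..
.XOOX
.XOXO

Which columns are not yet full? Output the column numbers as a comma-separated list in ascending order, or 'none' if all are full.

col 0: top cell = '.' → open
col 1: top cell = '.' → open
col 2: top cell = '.' → open
col 3: top cell = '.' → open
col 4: top cell = '.' → open

Answer: 0,1,2,3,4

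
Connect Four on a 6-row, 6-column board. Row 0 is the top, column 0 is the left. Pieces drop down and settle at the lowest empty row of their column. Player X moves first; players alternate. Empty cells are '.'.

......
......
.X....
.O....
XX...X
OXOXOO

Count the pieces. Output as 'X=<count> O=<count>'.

X=6 O=5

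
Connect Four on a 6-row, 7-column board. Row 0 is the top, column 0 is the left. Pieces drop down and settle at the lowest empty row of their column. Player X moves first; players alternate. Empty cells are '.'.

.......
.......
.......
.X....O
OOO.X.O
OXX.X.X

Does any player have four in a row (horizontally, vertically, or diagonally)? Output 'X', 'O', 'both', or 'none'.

none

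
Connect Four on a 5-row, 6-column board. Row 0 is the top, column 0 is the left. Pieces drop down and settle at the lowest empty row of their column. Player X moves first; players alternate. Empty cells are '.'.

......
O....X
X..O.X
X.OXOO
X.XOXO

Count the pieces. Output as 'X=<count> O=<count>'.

X=8 O=7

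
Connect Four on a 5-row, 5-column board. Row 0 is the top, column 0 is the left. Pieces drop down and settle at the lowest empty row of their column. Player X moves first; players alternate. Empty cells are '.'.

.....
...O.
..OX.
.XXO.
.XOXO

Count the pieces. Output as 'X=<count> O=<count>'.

X=5 O=5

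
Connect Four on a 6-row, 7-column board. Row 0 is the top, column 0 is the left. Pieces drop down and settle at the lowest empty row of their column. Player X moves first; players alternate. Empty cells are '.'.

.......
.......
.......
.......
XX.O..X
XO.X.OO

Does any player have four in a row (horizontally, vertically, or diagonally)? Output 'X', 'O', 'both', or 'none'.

none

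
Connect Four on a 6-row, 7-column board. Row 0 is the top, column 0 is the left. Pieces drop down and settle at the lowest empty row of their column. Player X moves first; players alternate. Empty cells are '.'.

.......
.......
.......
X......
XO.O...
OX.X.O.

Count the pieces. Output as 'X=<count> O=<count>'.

X=4 O=4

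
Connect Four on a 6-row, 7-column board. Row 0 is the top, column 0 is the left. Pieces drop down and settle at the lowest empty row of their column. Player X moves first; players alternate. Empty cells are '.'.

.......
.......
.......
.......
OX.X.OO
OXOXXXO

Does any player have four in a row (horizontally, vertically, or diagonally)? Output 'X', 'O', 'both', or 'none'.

none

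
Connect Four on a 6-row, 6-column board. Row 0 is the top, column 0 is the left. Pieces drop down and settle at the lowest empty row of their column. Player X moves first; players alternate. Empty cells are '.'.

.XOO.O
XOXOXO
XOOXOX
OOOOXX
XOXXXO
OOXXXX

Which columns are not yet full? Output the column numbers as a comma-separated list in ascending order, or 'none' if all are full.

col 0: top cell = '.' → open
col 1: top cell = 'X' → FULL
col 2: top cell = 'O' → FULL
col 3: top cell = 'O' → FULL
col 4: top cell = '.' → open
col 5: top cell = 'O' → FULL

Answer: 0,4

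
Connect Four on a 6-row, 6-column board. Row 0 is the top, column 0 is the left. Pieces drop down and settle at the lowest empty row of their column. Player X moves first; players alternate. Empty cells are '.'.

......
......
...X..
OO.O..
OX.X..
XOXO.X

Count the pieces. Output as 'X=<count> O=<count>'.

X=6 O=6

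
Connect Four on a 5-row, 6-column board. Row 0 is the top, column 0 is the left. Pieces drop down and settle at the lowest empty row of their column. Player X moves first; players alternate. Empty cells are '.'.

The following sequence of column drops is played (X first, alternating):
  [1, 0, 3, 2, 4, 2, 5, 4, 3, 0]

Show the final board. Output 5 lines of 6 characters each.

Answer: ......
......
......
O.OXO.
OXOXXX

Derivation:
Move 1: X drops in col 1, lands at row 4
Move 2: O drops in col 0, lands at row 4
Move 3: X drops in col 3, lands at row 4
Move 4: O drops in col 2, lands at row 4
Move 5: X drops in col 4, lands at row 4
Move 6: O drops in col 2, lands at row 3
Move 7: X drops in col 5, lands at row 4
Move 8: O drops in col 4, lands at row 3
Move 9: X drops in col 3, lands at row 3
Move 10: O drops in col 0, lands at row 3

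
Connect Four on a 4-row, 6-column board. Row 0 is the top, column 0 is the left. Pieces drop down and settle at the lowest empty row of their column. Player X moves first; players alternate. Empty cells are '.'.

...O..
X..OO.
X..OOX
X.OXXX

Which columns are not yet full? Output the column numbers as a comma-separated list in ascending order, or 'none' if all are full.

col 0: top cell = '.' → open
col 1: top cell = '.' → open
col 2: top cell = '.' → open
col 3: top cell = 'O' → FULL
col 4: top cell = '.' → open
col 5: top cell = '.' → open

Answer: 0,1,2,4,5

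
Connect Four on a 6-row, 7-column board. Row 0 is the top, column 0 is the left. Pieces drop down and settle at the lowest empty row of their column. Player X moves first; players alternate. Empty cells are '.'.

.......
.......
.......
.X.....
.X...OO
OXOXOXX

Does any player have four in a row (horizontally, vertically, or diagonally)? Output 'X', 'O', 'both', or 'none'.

none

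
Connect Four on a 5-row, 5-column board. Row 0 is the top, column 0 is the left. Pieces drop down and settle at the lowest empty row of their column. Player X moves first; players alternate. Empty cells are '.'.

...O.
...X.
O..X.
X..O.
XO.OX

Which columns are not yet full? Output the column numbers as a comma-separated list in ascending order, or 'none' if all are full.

Answer: 0,1,2,4

Derivation:
col 0: top cell = '.' → open
col 1: top cell = '.' → open
col 2: top cell = '.' → open
col 3: top cell = 'O' → FULL
col 4: top cell = '.' → open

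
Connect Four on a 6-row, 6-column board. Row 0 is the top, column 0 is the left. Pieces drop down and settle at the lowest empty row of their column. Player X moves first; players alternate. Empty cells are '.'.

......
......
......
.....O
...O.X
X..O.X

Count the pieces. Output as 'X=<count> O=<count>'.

X=3 O=3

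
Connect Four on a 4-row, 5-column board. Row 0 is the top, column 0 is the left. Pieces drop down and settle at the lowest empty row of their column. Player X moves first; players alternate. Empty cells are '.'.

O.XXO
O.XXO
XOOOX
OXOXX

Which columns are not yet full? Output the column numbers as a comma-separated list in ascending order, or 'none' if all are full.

col 0: top cell = 'O' → FULL
col 1: top cell = '.' → open
col 2: top cell = 'X' → FULL
col 3: top cell = 'X' → FULL
col 4: top cell = 'O' → FULL

Answer: 1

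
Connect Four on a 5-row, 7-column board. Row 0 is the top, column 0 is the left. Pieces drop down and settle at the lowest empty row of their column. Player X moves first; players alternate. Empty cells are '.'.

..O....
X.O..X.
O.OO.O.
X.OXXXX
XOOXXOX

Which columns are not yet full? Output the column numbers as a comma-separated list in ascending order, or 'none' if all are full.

col 0: top cell = '.' → open
col 1: top cell = '.' → open
col 2: top cell = 'O' → FULL
col 3: top cell = '.' → open
col 4: top cell = '.' → open
col 5: top cell = '.' → open
col 6: top cell = '.' → open

Answer: 0,1,3,4,5,6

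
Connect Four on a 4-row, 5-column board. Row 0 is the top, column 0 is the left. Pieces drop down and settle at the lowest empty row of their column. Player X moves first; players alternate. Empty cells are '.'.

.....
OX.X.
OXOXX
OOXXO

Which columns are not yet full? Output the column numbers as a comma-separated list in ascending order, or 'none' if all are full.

col 0: top cell = '.' → open
col 1: top cell = '.' → open
col 2: top cell = '.' → open
col 3: top cell = '.' → open
col 4: top cell = '.' → open

Answer: 0,1,2,3,4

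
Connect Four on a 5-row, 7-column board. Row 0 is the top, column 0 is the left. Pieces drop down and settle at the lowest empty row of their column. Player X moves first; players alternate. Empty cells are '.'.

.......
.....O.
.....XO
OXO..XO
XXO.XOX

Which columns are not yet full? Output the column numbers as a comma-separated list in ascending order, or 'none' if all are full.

Answer: 0,1,2,3,4,5,6

Derivation:
col 0: top cell = '.' → open
col 1: top cell = '.' → open
col 2: top cell = '.' → open
col 3: top cell = '.' → open
col 4: top cell = '.' → open
col 5: top cell = '.' → open
col 6: top cell = '.' → open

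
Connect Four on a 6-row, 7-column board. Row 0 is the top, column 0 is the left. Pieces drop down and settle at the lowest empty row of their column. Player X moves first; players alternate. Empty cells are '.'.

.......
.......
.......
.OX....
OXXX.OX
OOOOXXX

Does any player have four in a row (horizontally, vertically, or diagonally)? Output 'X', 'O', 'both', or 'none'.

O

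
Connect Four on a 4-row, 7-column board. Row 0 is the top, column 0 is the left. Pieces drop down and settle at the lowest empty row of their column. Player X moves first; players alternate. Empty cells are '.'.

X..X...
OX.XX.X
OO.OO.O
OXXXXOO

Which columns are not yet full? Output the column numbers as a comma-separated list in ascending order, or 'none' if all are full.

Answer: 1,2,4,5,6

Derivation:
col 0: top cell = 'X' → FULL
col 1: top cell = '.' → open
col 2: top cell = '.' → open
col 3: top cell = 'X' → FULL
col 4: top cell = '.' → open
col 5: top cell = '.' → open
col 6: top cell = '.' → open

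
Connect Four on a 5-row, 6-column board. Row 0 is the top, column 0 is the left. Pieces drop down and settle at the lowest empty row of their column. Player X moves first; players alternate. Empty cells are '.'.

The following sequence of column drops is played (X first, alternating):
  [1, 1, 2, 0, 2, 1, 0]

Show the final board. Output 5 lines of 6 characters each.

Answer: ......
......
.O....
XOX...
OXX...

Derivation:
Move 1: X drops in col 1, lands at row 4
Move 2: O drops in col 1, lands at row 3
Move 3: X drops in col 2, lands at row 4
Move 4: O drops in col 0, lands at row 4
Move 5: X drops in col 2, lands at row 3
Move 6: O drops in col 1, lands at row 2
Move 7: X drops in col 0, lands at row 3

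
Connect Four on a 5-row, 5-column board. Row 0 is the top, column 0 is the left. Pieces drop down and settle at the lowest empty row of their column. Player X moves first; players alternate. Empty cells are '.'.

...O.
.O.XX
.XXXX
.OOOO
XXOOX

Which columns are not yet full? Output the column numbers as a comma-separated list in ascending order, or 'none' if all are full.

Answer: 0,1,2,4

Derivation:
col 0: top cell = '.' → open
col 1: top cell = '.' → open
col 2: top cell = '.' → open
col 3: top cell = 'O' → FULL
col 4: top cell = '.' → open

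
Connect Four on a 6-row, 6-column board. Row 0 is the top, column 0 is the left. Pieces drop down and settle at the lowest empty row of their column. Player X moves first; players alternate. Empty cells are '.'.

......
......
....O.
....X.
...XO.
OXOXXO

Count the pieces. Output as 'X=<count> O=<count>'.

X=5 O=5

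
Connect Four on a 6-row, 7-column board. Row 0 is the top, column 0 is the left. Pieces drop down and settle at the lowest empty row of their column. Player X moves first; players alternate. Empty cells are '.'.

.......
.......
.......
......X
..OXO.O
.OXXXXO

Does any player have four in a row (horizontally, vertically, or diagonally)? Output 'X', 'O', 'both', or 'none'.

X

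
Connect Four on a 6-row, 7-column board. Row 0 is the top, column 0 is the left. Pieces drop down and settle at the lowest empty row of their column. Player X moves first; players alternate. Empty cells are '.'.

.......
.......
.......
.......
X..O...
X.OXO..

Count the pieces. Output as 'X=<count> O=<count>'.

X=3 O=3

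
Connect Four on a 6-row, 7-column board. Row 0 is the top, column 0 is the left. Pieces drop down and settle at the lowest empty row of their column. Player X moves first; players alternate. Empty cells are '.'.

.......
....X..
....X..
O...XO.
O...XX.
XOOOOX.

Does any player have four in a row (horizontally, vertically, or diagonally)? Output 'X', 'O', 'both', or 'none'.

both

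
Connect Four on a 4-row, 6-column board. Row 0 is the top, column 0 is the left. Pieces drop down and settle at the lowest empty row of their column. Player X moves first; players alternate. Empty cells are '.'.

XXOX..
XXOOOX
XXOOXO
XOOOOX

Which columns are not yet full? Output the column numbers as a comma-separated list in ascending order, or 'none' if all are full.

Answer: 4,5

Derivation:
col 0: top cell = 'X' → FULL
col 1: top cell = 'X' → FULL
col 2: top cell = 'O' → FULL
col 3: top cell = 'X' → FULL
col 4: top cell = '.' → open
col 5: top cell = '.' → open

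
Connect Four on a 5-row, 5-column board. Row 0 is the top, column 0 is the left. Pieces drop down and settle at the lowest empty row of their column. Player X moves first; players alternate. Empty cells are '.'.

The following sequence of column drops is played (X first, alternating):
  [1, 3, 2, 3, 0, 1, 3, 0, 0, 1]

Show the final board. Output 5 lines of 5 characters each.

Answer: .....
.....
XO.X.
OO.O.
XXXO.

Derivation:
Move 1: X drops in col 1, lands at row 4
Move 2: O drops in col 3, lands at row 4
Move 3: X drops in col 2, lands at row 4
Move 4: O drops in col 3, lands at row 3
Move 5: X drops in col 0, lands at row 4
Move 6: O drops in col 1, lands at row 3
Move 7: X drops in col 3, lands at row 2
Move 8: O drops in col 0, lands at row 3
Move 9: X drops in col 0, lands at row 2
Move 10: O drops in col 1, lands at row 2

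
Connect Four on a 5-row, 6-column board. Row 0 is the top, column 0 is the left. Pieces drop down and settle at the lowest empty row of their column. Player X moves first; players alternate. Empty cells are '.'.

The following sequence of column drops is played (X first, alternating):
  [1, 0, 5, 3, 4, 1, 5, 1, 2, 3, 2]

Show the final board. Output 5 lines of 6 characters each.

Answer: ......
......
.O....
.OXO.X
OXXOXX

Derivation:
Move 1: X drops in col 1, lands at row 4
Move 2: O drops in col 0, lands at row 4
Move 3: X drops in col 5, lands at row 4
Move 4: O drops in col 3, lands at row 4
Move 5: X drops in col 4, lands at row 4
Move 6: O drops in col 1, lands at row 3
Move 7: X drops in col 5, lands at row 3
Move 8: O drops in col 1, lands at row 2
Move 9: X drops in col 2, lands at row 4
Move 10: O drops in col 3, lands at row 3
Move 11: X drops in col 2, lands at row 3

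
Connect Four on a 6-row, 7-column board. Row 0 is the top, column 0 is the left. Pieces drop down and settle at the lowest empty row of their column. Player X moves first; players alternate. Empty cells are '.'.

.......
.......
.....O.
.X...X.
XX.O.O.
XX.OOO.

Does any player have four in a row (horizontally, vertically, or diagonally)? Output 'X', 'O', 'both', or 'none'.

none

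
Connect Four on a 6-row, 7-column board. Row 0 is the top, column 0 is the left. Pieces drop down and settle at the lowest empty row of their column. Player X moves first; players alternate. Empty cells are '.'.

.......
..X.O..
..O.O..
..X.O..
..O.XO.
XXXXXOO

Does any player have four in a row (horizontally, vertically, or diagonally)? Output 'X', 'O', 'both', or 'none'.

X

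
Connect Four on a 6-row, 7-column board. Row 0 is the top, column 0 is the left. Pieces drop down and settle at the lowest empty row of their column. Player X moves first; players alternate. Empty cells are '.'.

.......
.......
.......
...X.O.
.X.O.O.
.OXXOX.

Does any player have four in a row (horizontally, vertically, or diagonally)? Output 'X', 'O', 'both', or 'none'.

none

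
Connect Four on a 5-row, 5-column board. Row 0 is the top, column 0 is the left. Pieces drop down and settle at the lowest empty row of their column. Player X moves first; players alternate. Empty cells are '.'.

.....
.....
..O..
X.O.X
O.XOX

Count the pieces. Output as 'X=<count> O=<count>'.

X=4 O=4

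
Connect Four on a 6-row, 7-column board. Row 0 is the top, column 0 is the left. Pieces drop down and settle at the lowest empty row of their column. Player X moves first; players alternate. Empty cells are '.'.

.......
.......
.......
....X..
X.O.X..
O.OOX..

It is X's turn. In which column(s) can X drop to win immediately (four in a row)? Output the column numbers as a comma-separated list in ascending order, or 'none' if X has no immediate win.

col 0: drop X → no win
col 1: drop X → no win
col 2: drop X → no win
col 3: drop X → no win
col 4: drop X → WIN!
col 5: drop X → no win
col 6: drop X → no win

Answer: 4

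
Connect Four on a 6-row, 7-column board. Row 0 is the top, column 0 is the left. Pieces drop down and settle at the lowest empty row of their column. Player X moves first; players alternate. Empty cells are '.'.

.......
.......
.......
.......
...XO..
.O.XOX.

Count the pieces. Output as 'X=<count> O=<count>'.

X=3 O=3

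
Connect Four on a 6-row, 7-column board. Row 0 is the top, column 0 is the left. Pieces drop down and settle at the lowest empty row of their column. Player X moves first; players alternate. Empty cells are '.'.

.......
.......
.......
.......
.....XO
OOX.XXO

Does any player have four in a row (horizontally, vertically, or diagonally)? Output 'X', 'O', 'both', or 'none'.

none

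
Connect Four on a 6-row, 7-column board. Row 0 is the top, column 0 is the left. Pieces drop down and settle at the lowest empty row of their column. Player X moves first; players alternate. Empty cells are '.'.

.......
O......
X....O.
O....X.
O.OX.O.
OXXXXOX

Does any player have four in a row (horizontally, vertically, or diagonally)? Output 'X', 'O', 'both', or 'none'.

X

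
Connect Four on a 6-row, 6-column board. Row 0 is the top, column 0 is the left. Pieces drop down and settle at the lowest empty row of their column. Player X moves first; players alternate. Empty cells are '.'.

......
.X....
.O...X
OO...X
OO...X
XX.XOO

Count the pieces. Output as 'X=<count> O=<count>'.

X=7 O=7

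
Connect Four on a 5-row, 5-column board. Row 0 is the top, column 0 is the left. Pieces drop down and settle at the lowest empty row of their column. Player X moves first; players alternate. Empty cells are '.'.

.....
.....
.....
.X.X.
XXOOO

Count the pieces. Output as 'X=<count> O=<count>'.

X=4 O=3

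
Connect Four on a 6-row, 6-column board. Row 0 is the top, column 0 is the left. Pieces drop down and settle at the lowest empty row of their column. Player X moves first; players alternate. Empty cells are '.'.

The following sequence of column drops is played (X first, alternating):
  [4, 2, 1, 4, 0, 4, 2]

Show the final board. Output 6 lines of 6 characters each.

Answer: ......
......
......
....O.
..X.O.
XXO.X.

Derivation:
Move 1: X drops in col 4, lands at row 5
Move 2: O drops in col 2, lands at row 5
Move 3: X drops in col 1, lands at row 5
Move 4: O drops in col 4, lands at row 4
Move 5: X drops in col 0, lands at row 5
Move 6: O drops in col 4, lands at row 3
Move 7: X drops in col 2, lands at row 4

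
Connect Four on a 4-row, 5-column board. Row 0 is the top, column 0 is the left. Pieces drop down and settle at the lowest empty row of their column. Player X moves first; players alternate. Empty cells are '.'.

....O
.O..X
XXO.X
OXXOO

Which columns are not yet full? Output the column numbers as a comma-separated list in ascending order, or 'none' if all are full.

col 0: top cell = '.' → open
col 1: top cell = '.' → open
col 2: top cell = '.' → open
col 3: top cell = '.' → open
col 4: top cell = 'O' → FULL

Answer: 0,1,2,3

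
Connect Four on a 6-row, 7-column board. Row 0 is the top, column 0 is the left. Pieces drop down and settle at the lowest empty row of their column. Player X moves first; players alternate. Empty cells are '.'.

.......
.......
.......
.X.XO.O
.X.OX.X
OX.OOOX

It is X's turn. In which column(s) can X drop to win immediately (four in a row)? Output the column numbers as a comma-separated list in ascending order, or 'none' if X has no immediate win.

col 0: drop X → no win
col 1: drop X → WIN!
col 2: drop X → no win
col 3: drop X → no win
col 4: drop X → no win
col 5: drop X → no win
col 6: drop X → no win

Answer: 1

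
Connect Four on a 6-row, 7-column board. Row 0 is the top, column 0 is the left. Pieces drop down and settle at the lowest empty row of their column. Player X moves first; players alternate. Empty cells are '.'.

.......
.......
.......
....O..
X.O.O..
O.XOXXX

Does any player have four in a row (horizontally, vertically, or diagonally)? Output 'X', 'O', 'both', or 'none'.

none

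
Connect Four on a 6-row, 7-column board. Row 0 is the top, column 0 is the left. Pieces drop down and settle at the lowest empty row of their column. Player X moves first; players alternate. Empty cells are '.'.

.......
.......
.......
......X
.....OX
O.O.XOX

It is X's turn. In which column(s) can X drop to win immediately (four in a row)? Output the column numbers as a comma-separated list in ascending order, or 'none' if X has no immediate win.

col 0: drop X → no win
col 1: drop X → no win
col 2: drop X → no win
col 3: drop X → no win
col 4: drop X → no win
col 5: drop X → no win
col 6: drop X → WIN!

Answer: 6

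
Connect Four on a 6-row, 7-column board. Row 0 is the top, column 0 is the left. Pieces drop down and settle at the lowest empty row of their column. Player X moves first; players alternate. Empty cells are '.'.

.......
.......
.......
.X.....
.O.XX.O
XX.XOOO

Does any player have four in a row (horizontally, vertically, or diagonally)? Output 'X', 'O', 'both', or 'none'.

none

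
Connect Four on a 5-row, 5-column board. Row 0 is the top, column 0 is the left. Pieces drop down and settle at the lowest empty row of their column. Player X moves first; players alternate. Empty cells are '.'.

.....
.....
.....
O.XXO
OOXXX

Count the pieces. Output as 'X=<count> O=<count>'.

X=5 O=4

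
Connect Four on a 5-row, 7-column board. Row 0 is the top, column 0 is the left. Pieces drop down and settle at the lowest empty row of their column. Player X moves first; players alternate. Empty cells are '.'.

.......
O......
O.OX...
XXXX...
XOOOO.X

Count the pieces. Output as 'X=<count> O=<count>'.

X=7 O=7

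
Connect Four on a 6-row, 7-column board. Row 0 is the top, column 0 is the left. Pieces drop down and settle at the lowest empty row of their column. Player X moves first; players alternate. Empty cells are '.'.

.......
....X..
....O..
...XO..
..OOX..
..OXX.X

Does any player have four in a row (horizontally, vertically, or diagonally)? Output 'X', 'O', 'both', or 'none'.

none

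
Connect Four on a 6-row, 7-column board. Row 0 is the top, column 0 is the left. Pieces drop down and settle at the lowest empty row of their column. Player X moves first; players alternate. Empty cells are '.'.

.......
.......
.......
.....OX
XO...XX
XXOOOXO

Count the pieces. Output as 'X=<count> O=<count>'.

X=7 O=6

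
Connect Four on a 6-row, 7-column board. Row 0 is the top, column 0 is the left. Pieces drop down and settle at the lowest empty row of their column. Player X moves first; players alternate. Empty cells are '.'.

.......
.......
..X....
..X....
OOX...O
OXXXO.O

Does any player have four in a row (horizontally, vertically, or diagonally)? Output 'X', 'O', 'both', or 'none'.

X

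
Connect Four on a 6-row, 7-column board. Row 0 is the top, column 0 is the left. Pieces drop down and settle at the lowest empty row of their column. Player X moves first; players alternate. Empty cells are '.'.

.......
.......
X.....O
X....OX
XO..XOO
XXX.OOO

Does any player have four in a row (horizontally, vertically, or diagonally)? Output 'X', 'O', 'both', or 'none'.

X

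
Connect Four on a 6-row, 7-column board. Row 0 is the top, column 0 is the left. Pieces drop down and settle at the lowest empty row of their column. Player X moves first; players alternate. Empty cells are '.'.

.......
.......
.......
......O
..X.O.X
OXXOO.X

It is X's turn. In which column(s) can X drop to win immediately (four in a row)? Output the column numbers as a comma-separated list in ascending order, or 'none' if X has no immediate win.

Answer: none

Derivation:
col 0: drop X → no win
col 1: drop X → no win
col 2: drop X → no win
col 3: drop X → no win
col 4: drop X → no win
col 5: drop X → no win
col 6: drop X → no win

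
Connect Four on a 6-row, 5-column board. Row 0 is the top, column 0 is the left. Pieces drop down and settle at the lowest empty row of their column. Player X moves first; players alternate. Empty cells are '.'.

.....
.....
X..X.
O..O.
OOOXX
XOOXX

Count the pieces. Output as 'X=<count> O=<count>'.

X=7 O=7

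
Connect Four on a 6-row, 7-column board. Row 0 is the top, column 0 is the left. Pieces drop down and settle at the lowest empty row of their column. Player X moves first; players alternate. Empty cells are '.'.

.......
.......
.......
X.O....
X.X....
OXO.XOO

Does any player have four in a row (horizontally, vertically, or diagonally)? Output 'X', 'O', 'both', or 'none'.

none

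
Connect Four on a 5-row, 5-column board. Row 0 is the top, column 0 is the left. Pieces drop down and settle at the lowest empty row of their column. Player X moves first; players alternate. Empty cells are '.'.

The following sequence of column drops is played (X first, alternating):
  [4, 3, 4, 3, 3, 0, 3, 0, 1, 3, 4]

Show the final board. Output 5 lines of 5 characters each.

Move 1: X drops in col 4, lands at row 4
Move 2: O drops in col 3, lands at row 4
Move 3: X drops in col 4, lands at row 3
Move 4: O drops in col 3, lands at row 3
Move 5: X drops in col 3, lands at row 2
Move 6: O drops in col 0, lands at row 4
Move 7: X drops in col 3, lands at row 1
Move 8: O drops in col 0, lands at row 3
Move 9: X drops in col 1, lands at row 4
Move 10: O drops in col 3, lands at row 0
Move 11: X drops in col 4, lands at row 2

Answer: ...O.
...X.
...XX
O..OX
OX.OX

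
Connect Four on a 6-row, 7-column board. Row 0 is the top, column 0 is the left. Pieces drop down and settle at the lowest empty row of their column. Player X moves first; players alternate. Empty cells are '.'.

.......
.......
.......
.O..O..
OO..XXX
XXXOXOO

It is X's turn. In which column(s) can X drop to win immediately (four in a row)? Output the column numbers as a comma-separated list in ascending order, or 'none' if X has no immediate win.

col 0: drop X → no win
col 1: drop X → no win
col 2: drop X → no win
col 3: drop X → WIN!
col 4: drop X → no win
col 5: drop X → no win
col 6: drop X → no win

Answer: 3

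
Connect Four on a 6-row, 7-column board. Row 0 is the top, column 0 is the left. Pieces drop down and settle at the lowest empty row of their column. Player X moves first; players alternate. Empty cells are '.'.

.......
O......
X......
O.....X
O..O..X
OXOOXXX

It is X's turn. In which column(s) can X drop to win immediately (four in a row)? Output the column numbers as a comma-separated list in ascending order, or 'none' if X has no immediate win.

Answer: 6

Derivation:
col 0: drop X → no win
col 1: drop X → no win
col 2: drop X → no win
col 3: drop X → no win
col 4: drop X → no win
col 5: drop X → no win
col 6: drop X → WIN!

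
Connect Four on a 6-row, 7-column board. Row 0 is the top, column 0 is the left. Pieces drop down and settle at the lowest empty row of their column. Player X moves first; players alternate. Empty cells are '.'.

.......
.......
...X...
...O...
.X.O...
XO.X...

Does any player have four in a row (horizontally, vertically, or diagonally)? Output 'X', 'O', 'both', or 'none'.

none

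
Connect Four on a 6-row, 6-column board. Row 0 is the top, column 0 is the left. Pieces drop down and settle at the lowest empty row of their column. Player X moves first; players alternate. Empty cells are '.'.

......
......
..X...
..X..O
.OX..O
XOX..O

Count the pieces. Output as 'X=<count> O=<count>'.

X=5 O=5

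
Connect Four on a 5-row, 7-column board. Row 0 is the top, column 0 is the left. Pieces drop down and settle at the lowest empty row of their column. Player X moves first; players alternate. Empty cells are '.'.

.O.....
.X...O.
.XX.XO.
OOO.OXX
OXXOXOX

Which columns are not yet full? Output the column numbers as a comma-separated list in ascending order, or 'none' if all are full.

Answer: 0,2,3,4,5,6

Derivation:
col 0: top cell = '.' → open
col 1: top cell = 'O' → FULL
col 2: top cell = '.' → open
col 3: top cell = '.' → open
col 4: top cell = '.' → open
col 5: top cell = '.' → open
col 6: top cell = '.' → open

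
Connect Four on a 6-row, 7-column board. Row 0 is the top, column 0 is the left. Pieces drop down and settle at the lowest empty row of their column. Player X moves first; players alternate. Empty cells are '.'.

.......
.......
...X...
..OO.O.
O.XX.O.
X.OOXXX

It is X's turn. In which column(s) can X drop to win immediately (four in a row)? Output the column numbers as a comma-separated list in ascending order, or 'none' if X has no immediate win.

Answer: none

Derivation:
col 0: drop X → no win
col 1: drop X → no win
col 2: drop X → no win
col 3: drop X → no win
col 4: drop X → no win
col 5: drop X → no win
col 6: drop X → no win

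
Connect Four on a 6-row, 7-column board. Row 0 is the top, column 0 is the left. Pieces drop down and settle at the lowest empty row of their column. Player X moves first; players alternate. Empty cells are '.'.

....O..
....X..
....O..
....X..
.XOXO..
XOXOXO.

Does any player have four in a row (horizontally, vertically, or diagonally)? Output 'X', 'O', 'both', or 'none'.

none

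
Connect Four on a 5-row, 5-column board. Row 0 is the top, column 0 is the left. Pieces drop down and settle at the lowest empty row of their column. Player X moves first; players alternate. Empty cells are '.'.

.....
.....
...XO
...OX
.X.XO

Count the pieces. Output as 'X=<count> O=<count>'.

X=4 O=3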